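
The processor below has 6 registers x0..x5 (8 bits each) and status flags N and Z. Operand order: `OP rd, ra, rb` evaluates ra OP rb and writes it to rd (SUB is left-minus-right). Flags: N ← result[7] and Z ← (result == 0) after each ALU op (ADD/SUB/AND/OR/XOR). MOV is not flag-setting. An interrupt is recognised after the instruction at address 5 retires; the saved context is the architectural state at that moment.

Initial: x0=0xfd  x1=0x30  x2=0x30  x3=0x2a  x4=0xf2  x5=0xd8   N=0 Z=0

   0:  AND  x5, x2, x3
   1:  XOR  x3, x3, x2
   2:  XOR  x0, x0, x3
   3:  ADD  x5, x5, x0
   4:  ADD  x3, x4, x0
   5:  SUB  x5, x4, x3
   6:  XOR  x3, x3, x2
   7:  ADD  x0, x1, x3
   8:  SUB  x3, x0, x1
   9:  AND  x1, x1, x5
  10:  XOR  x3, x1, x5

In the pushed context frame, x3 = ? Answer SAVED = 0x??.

after  0: x0=0xfd x1=0x30 x2=0x30 x3=0x2a x4=0xf2 x5=0x20  N=0 Z=0
after  1: x0=0xfd x1=0x30 x2=0x30 x3=0x1a x4=0xf2 x5=0x20  N=0 Z=0
after  2: x0=0xe7 x1=0x30 x2=0x30 x3=0x1a x4=0xf2 x5=0x20  N=1 Z=0
after  3: x0=0xe7 x1=0x30 x2=0x30 x3=0x1a x4=0xf2 x5=0x07  N=0 Z=0
after  4: x0=0xe7 x1=0x30 x2=0x30 x3=0xd9 x4=0xf2 x5=0x07  N=1 Z=0
after  5: x0=0xe7 x1=0x30 x2=0x30 x3=0xd9 x4=0xf2 x5=0x19  N=0 Z=0
-- IRQ taken; context saved, return-PC = 6 --

SAVED = 0xd9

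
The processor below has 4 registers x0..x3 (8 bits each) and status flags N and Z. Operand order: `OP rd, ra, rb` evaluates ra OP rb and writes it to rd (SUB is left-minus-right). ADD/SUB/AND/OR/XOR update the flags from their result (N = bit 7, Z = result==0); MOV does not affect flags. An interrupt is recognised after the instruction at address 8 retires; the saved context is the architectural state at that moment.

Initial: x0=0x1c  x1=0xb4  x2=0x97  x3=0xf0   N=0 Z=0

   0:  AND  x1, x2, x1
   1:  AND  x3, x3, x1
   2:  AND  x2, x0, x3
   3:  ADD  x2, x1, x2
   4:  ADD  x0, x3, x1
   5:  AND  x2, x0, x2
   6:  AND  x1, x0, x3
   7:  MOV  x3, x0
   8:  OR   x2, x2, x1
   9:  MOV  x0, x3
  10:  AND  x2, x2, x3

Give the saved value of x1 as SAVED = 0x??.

after  0: x0=0x1c x1=0x94 x2=0x97 x3=0xf0  N=1 Z=0
after  1: x0=0x1c x1=0x94 x2=0x97 x3=0x90  N=1 Z=0
after  2: x0=0x1c x1=0x94 x2=0x10 x3=0x90  N=0 Z=0
after  3: x0=0x1c x1=0x94 x2=0xa4 x3=0x90  N=1 Z=0
after  4: x0=0x24 x1=0x94 x2=0xa4 x3=0x90  N=0 Z=0
after  5: x0=0x24 x1=0x94 x2=0x24 x3=0x90  N=0 Z=0
after  6: x0=0x24 x1=0x00 x2=0x24 x3=0x90  N=0 Z=1
after  7: x0=0x24 x1=0x00 x2=0x24 x3=0x24  N=0 Z=1
after  8: x0=0x24 x1=0x00 x2=0x24 x3=0x24  N=0 Z=0
-- IRQ taken; context saved, return-PC = 9 --

SAVED = 0x00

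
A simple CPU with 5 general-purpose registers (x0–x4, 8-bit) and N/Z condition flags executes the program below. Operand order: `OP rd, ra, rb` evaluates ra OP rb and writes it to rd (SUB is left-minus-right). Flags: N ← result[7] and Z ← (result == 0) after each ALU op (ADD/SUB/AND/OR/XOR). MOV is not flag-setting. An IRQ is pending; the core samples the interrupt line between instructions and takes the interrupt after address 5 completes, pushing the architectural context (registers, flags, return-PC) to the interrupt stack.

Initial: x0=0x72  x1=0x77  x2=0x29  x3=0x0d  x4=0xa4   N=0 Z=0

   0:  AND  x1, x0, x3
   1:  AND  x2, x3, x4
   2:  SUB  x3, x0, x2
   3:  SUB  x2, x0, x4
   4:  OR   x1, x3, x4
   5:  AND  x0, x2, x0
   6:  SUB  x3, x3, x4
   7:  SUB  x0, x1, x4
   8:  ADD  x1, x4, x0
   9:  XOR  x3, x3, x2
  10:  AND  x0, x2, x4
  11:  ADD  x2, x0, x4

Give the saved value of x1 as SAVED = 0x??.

SAVED = 0xee

after  0: x0=0x72 x1=0x00 x2=0x29 x3=0x0d x4=0xa4  N=0 Z=1
after  1: x0=0x72 x1=0x00 x2=0x04 x3=0x0d x4=0xa4  N=0 Z=0
after  2: x0=0x72 x1=0x00 x2=0x04 x3=0x6e x4=0xa4  N=0 Z=0
after  3: x0=0x72 x1=0x00 x2=0xce x3=0x6e x4=0xa4  N=1 Z=0
after  4: x0=0x72 x1=0xee x2=0xce x3=0x6e x4=0xa4  N=1 Z=0
after  5: x0=0x42 x1=0xee x2=0xce x3=0x6e x4=0xa4  N=0 Z=0
-- IRQ taken; context saved, return-PC = 6 --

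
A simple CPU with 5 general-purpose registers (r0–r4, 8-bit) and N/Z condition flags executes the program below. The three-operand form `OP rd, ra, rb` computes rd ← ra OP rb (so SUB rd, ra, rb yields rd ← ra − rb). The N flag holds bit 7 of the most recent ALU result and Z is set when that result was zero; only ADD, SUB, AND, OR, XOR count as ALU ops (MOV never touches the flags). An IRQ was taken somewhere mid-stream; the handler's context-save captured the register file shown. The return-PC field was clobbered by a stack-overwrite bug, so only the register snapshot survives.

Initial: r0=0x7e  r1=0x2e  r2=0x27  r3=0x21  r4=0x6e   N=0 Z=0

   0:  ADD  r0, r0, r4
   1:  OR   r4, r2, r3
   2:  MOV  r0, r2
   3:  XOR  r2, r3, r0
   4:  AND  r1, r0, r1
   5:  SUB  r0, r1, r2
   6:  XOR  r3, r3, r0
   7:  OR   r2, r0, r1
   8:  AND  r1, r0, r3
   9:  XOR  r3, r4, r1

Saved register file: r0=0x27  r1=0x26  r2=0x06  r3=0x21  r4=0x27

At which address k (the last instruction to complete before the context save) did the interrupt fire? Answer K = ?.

after  0: r0=0xec r1=0x2e r2=0x27 r3=0x21 r4=0x6e  N=1 Z=0
after  1: r0=0xec r1=0x2e r2=0x27 r3=0x21 r4=0x27  N=0 Z=0
after  2: r0=0x27 r1=0x2e r2=0x27 r3=0x21 r4=0x27  N=0 Z=0
after  3: r0=0x27 r1=0x2e r2=0x06 r3=0x21 r4=0x27  N=0 Z=0
after  4: r0=0x27 r1=0x26 r2=0x06 r3=0x21 r4=0x27  N=0 Z=0
-- IRQ taken; context saved, return-PC = 5 --

K = 4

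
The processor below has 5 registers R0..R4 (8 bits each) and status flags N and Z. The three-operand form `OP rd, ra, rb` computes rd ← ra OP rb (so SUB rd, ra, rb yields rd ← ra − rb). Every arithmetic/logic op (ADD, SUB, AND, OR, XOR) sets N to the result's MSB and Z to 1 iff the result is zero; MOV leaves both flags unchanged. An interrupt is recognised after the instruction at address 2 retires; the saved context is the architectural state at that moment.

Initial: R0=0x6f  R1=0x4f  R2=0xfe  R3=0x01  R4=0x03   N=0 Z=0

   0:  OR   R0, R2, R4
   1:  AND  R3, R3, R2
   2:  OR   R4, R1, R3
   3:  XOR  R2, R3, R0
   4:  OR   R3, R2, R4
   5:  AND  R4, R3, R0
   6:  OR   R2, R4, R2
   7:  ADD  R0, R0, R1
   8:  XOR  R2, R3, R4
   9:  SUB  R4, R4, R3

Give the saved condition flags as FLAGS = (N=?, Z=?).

after  0: R0=0xff R1=0x4f R2=0xfe R3=0x01 R4=0x03  N=1 Z=0
after  1: R0=0xff R1=0x4f R2=0xfe R3=0x00 R4=0x03  N=0 Z=1
after  2: R0=0xff R1=0x4f R2=0xfe R3=0x00 R4=0x4f  N=0 Z=0
-- IRQ taken; context saved, return-PC = 3 --

FLAGS = (N=0, Z=0)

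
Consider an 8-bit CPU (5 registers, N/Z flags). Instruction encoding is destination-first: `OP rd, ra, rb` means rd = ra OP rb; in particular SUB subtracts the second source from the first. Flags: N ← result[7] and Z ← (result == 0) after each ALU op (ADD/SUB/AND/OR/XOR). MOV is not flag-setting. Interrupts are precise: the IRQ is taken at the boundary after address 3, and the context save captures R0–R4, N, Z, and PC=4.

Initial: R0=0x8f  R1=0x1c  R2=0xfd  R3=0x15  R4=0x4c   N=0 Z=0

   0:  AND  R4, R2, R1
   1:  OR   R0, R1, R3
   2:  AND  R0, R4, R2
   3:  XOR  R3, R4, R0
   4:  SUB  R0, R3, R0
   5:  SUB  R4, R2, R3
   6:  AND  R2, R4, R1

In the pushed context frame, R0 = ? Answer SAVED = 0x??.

SAVED = 0x1c

after  0: R0=0x8f R1=0x1c R2=0xfd R3=0x15 R4=0x1c  N=0 Z=0
after  1: R0=0x1d R1=0x1c R2=0xfd R3=0x15 R4=0x1c  N=0 Z=0
after  2: R0=0x1c R1=0x1c R2=0xfd R3=0x15 R4=0x1c  N=0 Z=0
after  3: R0=0x1c R1=0x1c R2=0xfd R3=0x00 R4=0x1c  N=0 Z=1
-- IRQ taken; context saved, return-PC = 4 --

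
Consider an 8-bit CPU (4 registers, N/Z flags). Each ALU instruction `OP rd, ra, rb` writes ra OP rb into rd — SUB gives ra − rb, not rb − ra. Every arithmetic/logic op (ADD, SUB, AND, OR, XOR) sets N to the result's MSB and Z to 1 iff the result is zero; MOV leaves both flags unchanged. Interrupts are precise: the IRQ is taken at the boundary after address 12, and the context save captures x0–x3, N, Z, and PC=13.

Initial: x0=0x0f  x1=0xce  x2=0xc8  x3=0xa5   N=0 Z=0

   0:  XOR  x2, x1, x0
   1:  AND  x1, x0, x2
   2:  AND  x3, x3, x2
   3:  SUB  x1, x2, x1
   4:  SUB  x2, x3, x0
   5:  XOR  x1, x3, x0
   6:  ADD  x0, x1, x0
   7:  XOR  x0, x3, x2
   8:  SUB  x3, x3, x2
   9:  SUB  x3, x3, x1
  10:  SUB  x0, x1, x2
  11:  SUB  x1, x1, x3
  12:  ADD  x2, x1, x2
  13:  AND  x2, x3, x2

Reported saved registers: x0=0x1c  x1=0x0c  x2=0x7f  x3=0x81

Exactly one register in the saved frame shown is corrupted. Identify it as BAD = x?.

after  0: x0=0x0f x1=0xce x2=0xc1 x3=0xa5  N=1 Z=0
after  1: x0=0x0f x1=0x01 x2=0xc1 x3=0xa5  N=0 Z=0
after  2: x0=0x0f x1=0x01 x2=0xc1 x3=0x81  N=1 Z=0
after  3: x0=0x0f x1=0xc0 x2=0xc1 x3=0x81  N=1 Z=0
after  4: x0=0x0f x1=0xc0 x2=0x72 x3=0x81  N=0 Z=0
after  5: x0=0x0f x1=0x8e x2=0x72 x3=0x81  N=1 Z=0
after  6: x0=0x9d x1=0x8e x2=0x72 x3=0x81  N=1 Z=0
after  7: x0=0xf3 x1=0x8e x2=0x72 x3=0x81  N=1 Z=0
after  8: x0=0xf3 x1=0x8e x2=0x72 x3=0x0f  N=0 Z=0
after  9: x0=0xf3 x1=0x8e x2=0x72 x3=0x81  N=1 Z=0
after 10: x0=0x1c x1=0x8e x2=0x72 x3=0x81  N=0 Z=0
after 11: x0=0x1c x1=0x0d x2=0x72 x3=0x81  N=0 Z=0
after 12: x0=0x1c x1=0x0d x2=0x7f x3=0x81  N=0 Z=0
-- IRQ taken; context saved, return-PC = 13 --
mismatch: x1: reported 0x0c vs actual 0x0d

BAD = x1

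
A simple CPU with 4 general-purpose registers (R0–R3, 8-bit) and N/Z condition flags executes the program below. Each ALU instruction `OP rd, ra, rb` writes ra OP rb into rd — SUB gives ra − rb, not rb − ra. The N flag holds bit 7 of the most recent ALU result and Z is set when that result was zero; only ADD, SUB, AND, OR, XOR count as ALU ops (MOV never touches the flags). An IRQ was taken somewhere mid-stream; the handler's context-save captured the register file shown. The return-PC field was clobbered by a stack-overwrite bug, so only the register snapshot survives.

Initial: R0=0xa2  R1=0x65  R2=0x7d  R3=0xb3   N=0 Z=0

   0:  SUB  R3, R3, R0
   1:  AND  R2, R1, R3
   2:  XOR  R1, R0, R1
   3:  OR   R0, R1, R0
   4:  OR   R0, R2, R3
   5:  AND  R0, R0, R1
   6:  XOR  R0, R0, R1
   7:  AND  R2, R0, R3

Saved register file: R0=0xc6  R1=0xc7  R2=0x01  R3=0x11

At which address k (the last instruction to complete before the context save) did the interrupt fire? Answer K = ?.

K = 6

after  0: R0=0xa2 R1=0x65 R2=0x7d R3=0x11  N=0 Z=0
after  1: R0=0xa2 R1=0x65 R2=0x01 R3=0x11  N=0 Z=0
after  2: R0=0xa2 R1=0xc7 R2=0x01 R3=0x11  N=1 Z=0
after  3: R0=0xe7 R1=0xc7 R2=0x01 R3=0x11  N=1 Z=0
after  4: R0=0x11 R1=0xc7 R2=0x01 R3=0x11  N=0 Z=0
after  5: R0=0x01 R1=0xc7 R2=0x01 R3=0x11  N=0 Z=0
after  6: R0=0xc6 R1=0xc7 R2=0x01 R3=0x11  N=1 Z=0
-- IRQ taken; context saved, return-PC = 7 --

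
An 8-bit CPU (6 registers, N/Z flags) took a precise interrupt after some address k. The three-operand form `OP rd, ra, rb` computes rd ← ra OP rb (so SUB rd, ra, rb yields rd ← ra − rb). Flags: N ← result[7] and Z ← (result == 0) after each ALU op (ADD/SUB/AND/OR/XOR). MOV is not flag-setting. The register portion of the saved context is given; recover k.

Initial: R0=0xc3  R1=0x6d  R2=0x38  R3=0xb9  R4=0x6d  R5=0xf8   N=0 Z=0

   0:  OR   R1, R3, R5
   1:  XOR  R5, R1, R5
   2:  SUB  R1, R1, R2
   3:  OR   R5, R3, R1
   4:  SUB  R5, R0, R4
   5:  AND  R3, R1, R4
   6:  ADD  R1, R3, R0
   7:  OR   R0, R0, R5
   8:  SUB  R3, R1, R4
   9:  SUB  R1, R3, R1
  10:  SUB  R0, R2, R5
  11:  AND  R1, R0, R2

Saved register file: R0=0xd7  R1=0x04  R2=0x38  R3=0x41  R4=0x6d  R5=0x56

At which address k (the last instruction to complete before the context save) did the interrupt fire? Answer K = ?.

after  0: R0=0xc3 R1=0xf9 R2=0x38 R3=0xb9 R4=0x6d R5=0xf8  N=1 Z=0
after  1: R0=0xc3 R1=0xf9 R2=0x38 R3=0xb9 R4=0x6d R5=0x01  N=0 Z=0
after  2: R0=0xc3 R1=0xc1 R2=0x38 R3=0xb9 R4=0x6d R5=0x01  N=1 Z=0
after  3: R0=0xc3 R1=0xc1 R2=0x38 R3=0xb9 R4=0x6d R5=0xf9  N=1 Z=0
after  4: R0=0xc3 R1=0xc1 R2=0x38 R3=0xb9 R4=0x6d R5=0x56  N=0 Z=0
after  5: R0=0xc3 R1=0xc1 R2=0x38 R3=0x41 R4=0x6d R5=0x56  N=0 Z=0
after  6: R0=0xc3 R1=0x04 R2=0x38 R3=0x41 R4=0x6d R5=0x56  N=0 Z=0
after  7: R0=0xd7 R1=0x04 R2=0x38 R3=0x41 R4=0x6d R5=0x56  N=1 Z=0
-- IRQ taken; context saved, return-PC = 8 --

K = 7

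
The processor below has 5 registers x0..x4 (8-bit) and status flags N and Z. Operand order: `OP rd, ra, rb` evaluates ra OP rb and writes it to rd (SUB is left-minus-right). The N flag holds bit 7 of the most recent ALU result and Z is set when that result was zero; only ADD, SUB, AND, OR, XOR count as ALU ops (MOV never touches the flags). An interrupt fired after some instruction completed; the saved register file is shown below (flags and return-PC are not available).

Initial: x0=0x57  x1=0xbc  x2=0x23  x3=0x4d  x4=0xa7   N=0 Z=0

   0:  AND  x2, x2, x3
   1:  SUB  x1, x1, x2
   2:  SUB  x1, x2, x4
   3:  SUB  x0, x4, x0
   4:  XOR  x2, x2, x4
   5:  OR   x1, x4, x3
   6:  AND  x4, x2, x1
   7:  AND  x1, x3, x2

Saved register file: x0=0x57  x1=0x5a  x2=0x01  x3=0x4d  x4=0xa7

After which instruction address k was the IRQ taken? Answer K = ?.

K = 2

after  0: x0=0x57 x1=0xbc x2=0x01 x3=0x4d x4=0xa7  N=0 Z=0
after  1: x0=0x57 x1=0xbb x2=0x01 x3=0x4d x4=0xa7  N=1 Z=0
after  2: x0=0x57 x1=0x5a x2=0x01 x3=0x4d x4=0xa7  N=0 Z=0
-- IRQ taken; context saved, return-PC = 3 --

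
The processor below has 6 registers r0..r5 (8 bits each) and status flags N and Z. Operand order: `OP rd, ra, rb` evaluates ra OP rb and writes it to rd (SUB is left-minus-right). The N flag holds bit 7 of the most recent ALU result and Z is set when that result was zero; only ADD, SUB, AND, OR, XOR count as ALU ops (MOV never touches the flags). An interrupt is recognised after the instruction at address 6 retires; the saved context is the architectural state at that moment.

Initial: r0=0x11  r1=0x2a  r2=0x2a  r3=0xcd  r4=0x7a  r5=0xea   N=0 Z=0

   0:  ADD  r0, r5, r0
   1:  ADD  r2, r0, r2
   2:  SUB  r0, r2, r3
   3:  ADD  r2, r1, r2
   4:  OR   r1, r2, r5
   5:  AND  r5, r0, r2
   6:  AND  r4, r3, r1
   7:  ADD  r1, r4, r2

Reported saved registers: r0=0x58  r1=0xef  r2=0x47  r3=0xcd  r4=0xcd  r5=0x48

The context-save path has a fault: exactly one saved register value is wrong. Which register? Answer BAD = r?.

after  0: r0=0xfb r1=0x2a r2=0x2a r3=0xcd r4=0x7a r5=0xea  N=1 Z=0
after  1: r0=0xfb r1=0x2a r2=0x25 r3=0xcd r4=0x7a r5=0xea  N=0 Z=0
after  2: r0=0x58 r1=0x2a r2=0x25 r3=0xcd r4=0x7a r5=0xea  N=0 Z=0
after  3: r0=0x58 r1=0x2a r2=0x4f r3=0xcd r4=0x7a r5=0xea  N=0 Z=0
after  4: r0=0x58 r1=0xef r2=0x4f r3=0xcd r4=0x7a r5=0xea  N=1 Z=0
after  5: r0=0x58 r1=0xef r2=0x4f r3=0xcd r4=0x7a r5=0x48  N=0 Z=0
after  6: r0=0x58 r1=0xef r2=0x4f r3=0xcd r4=0xcd r5=0x48  N=1 Z=0
-- IRQ taken; context saved, return-PC = 7 --
mismatch: r2: reported 0x47 vs actual 0x4f

BAD = r2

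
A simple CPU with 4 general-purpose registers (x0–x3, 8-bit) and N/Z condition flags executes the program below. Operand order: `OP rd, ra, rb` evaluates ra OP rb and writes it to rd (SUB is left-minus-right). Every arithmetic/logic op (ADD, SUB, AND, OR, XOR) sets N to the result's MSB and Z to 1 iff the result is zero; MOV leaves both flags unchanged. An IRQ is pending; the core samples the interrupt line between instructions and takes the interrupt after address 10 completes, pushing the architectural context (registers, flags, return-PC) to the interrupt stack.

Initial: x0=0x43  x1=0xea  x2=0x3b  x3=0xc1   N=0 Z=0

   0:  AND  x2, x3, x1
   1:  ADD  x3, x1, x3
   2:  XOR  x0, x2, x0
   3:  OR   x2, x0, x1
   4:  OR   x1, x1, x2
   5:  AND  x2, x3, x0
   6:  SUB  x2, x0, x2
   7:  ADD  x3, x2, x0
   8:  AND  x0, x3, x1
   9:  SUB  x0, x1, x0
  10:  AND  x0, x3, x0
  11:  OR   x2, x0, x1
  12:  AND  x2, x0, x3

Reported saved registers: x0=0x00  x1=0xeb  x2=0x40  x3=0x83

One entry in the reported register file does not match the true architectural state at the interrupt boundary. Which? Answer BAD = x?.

after  0: x0=0x43 x1=0xea x2=0xc0 x3=0xc1  N=1 Z=0
after  1: x0=0x43 x1=0xea x2=0xc0 x3=0xab  N=1 Z=0
after  2: x0=0x83 x1=0xea x2=0xc0 x3=0xab  N=1 Z=0
after  3: x0=0x83 x1=0xea x2=0xeb x3=0xab  N=1 Z=0
after  4: x0=0x83 x1=0xeb x2=0xeb x3=0xab  N=1 Z=0
after  5: x0=0x83 x1=0xeb x2=0x83 x3=0xab  N=1 Z=0
after  6: x0=0x83 x1=0xeb x2=0x00 x3=0xab  N=0 Z=1
after  7: x0=0x83 x1=0xeb x2=0x00 x3=0x83  N=1 Z=0
after  8: x0=0x83 x1=0xeb x2=0x00 x3=0x83  N=1 Z=0
after  9: x0=0x68 x1=0xeb x2=0x00 x3=0x83  N=0 Z=0
after 10: x0=0x00 x1=0xeb x2=0x00 x3=0x83  N=0 Z=1
-- IRQ taken; context saved, return-PC = 11 --
mismatch: x2: reported 0x40 vs actual 0x00

BAD = x2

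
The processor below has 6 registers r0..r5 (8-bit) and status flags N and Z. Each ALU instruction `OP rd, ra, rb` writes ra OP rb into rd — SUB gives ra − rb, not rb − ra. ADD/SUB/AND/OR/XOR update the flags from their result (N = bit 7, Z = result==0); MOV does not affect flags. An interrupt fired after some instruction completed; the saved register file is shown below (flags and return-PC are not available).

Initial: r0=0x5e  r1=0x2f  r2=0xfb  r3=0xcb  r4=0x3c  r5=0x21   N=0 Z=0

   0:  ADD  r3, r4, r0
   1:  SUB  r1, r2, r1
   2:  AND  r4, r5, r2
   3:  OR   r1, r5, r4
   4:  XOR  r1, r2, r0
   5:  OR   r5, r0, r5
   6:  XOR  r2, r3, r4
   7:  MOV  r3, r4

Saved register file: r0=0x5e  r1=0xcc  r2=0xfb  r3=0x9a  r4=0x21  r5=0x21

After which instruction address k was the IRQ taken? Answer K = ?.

after  0: r0=0x5e r1=0x2f r2=0xfb r3=0x9a r4=0x3c r5=0x21  N=1 Z=0
after  1: r0=0x5e r1=0xcc r2=0xfb r3=0x9a r4=0x3c r5=0x21  N=1 Z=0
after  2: r0=0x5e r1=0xcc r2=0xfb r3=0x9a r4=0x21 r5=0x21  N=0 Z=0
-- IRQ taken; context saved, return-PC = 3 --

K = 2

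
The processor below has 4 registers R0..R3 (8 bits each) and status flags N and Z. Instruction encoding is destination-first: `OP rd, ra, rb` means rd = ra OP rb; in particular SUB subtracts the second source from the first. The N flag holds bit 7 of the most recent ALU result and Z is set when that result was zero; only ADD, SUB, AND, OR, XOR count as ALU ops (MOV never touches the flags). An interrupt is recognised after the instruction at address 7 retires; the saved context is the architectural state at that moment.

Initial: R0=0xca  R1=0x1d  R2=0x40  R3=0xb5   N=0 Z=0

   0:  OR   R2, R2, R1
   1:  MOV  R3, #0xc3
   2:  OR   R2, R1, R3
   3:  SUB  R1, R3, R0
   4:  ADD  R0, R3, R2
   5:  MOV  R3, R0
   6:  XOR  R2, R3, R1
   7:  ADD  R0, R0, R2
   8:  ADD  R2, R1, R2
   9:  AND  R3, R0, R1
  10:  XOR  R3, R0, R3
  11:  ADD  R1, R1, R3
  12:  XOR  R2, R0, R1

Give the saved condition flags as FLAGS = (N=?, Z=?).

FLAGS = (N=1, Z=0)

after  0: R0=0xca R1=0x1d R2=0x5d R3=0xb5  N=0 Z=0
after  1: R0=0xca R1=0x1d R2=0x5d R3=0xc3  N=0 Z=0
after  2: R0=0xca R1=0x1d R2=0xdf R3=0xc3  N=1 Z=0
after  3: R0=0xca R1=0xf9 R2=0xdf R3=0xc3  N=1 Z=0
after  4: R0=0xa2 R1=0xf9 R2=0xdf R3=0xc3  N=1 Z=0
after  5: R0=0xa2 R1=0xf9 R2=0xdf R3=0xa2  N=1 Z=0
after  6: R0=0xa2 R1=0xf9 R2=0x5b R3=0xa2  N=0 Z=0
after  7: R0=0xfd R1=0xf9 R2=0x5b R3=0xa2  N=1 Z=0
-- IRQ taken; context saved, return-PC = 8 --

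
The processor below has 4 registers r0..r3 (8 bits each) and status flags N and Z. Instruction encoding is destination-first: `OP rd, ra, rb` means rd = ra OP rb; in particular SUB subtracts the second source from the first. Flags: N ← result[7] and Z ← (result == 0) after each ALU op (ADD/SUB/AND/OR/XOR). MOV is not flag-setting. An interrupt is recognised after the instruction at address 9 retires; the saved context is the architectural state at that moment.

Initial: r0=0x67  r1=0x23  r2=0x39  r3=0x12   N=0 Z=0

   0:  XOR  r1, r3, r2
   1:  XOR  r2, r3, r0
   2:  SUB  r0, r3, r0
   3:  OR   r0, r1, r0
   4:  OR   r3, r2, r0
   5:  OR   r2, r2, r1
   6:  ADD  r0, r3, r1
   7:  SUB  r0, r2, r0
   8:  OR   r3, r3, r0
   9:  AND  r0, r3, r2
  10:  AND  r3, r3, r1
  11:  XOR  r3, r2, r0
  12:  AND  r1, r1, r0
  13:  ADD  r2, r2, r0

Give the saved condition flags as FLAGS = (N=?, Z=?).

after  0: r0=0x67 r1=0x2b r2=0x39 r3=0x12  N=0 Z=0
after  1: r0=0x67 r1=0x2b r2=0x75 r3=0x12  N=0 Z=0
after  2: r0=0xab r1=0x2b r2=0x75 r3=0x12  N=1 Z=0
after  3: r0=0xab r1=0x2b r2=0x75 r3=0x12  N=1 Z=0
after  4: r0=0xab r1=0x2b r2=0x75 r3=0xff  N=1 Z=0
after  5: r0=0xab r1=0x2b r2=0x7f r3=0xff  N=0 Z=0
after  6: r0=0x2a r1=0x2b r2=0x7f r3=0xff  N=0 Z=0
after  7: r0=0x55 r1=0x2b r2=0x7f r3=0xff  N=0 Z=0
after  8: r0=0x55 r1=0x2b r2=0x7f r3=0xff  N=1 Z=0
after  9: r0=0x7f r1=0x2b r2=0x7f r3=0xff  N=0 Z=0
-- IRQ taken; context saved, return-PC = 10 --

FLAGS = (N=0, Z=0)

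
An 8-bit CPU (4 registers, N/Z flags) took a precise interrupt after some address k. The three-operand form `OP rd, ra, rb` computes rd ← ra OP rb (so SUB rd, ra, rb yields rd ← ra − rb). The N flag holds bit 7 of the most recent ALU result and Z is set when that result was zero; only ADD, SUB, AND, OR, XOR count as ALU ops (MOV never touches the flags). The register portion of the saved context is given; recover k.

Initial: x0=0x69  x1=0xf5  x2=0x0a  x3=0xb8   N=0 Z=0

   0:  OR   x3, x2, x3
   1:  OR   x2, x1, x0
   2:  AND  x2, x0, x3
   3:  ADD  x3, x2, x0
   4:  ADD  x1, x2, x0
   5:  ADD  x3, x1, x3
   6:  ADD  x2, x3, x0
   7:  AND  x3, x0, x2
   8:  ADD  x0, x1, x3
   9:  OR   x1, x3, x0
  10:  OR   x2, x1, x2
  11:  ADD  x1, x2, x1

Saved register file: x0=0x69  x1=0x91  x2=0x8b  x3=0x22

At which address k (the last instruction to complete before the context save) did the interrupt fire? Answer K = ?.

K = 6

after  0: x0=0x69 x1=0xf5 x2=0x0a x3=0xba  N=1 Z=0
after  1: x0=0x69 x1=0xf5 x2=0xfd x3=0xba  N=1 Z=0
after  2: x0=0x69 x1=0xf5 x2=0x28 x3=0xba  N=0 Z=0
after  3: x0=0x69 x1=0xf5 x2=0x28 x3=0x91  N=1 Z=0
after  4: x0=0x69 x1=0x91 x2=0x28 x3=0x91  N=1 Z=0
after  5: x0=0x69 x1=0x91 x2=0x28 x3=0x22  N=0 Z=0
after  6: x0=0x69 x1=0x91 x2=0x8b x3=0x22  N=1 Z=0
-- IRQ taken; context saved, return-PC = 7 --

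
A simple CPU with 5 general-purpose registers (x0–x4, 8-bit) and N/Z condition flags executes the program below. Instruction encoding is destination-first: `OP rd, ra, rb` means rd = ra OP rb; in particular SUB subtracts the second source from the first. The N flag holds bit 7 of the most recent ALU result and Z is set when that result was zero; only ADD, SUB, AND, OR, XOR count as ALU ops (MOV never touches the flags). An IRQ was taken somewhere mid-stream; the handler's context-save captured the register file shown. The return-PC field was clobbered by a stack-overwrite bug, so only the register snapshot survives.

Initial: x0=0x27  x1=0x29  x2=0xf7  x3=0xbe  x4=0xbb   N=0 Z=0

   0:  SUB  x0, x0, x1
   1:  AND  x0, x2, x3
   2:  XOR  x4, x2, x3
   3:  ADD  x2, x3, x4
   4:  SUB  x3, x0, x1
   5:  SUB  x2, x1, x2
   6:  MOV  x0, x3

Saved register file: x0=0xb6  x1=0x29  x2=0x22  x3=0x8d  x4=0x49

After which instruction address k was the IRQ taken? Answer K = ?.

K = 5

after  0: x0=0xfe x1=0x29 x2=0xf7 x3=0xbe x4=0xbb  N=1 Z=0
after  1: x0=0xb6 x1=0x29 x2=0xf7 x3=0xbe x4=0xbb  N=1 Z=0
after  2: x0=0xb6 x1=0x29 x2=0xf7 x3=0xbe x4=0x49  N=0 Z=0
after  3: x0=0xb6 x1=0x29 x2=0x07 x3=0xbe x4=0x49  N=0 Z=0
after  4: x0=0xb6 x1=0x29 x2=0x07 x3=0x8d x4=0x49  N=1 Z=0
after  5: x0=0xb6 x1=0x29 x2=0x22 x3=0x8d x4=0x49  N=0 Z=0
-- IRQ taken; context saved, return-PC = 6 --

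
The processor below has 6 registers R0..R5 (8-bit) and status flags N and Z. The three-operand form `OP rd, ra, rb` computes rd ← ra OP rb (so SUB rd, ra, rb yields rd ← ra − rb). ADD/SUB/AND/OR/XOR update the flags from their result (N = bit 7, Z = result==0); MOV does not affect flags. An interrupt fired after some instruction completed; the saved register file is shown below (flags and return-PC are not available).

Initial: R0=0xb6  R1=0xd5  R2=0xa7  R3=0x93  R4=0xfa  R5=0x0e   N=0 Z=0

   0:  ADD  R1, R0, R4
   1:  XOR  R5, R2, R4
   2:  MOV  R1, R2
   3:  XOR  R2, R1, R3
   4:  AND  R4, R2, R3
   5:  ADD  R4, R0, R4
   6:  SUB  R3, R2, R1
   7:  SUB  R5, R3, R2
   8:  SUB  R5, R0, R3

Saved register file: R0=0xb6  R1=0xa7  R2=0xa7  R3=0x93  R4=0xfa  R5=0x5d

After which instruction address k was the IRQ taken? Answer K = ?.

after  0: R0=0xb6 R1=0xb0 R2=0xa7 R3=0x93 R4=0xfa R5=0x0e  N=1 Z=0
after  1: R0=0xb6 R1=0xb0 R2=0xa7 R3=0x93 R4=0xfa R5=0x5d  N=0 Z=0
after  2: R0=0xb6 R1=0xa7 R2=0xa7 R3=0x93 R4=0xfa R5=0x5d  N=0 Z=0
-- IRQ taken; context saved, return-PC = 3 --

K = 2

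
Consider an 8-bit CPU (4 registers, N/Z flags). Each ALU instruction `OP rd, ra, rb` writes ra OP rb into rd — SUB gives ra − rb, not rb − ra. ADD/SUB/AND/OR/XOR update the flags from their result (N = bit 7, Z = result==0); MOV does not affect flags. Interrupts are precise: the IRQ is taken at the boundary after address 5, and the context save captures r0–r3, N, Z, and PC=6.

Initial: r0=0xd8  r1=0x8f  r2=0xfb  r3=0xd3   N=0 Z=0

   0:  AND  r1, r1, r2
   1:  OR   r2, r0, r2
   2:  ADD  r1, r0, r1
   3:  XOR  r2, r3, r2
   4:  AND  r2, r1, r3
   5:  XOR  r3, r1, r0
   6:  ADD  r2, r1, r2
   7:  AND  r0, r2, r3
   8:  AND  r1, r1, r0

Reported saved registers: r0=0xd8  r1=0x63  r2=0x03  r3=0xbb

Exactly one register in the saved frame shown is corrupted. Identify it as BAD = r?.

after  0: r0=0xd8 r1=0x8b r2=0xfb r3=0xd3  N=1 Z=0
after  1: r0=0xd8 r1=0x8b r2=0xfb r3=0xd3  N=1 Z=0
after  2: r0=0xd8 r1=0x63 r2=0xfb r3=0xd3  N=0 Z=0
after  3: r0=0xd8 r1=0x63 r2=0x28 r3=0xd3  N=0 Z=0
after  4: r0=0xd8 r1=0x63 r2=0x43 r3=0xd3  N=0 Z=0
after  5: r0=0xd8 r1=0x63 r2=0x43 r3=0xbb  N=1 Z=0
-- IRQ taken; context saved, return-PC = 6 --
mismatch: r2: reported 0x03 vs actual 0x43

BAD = r2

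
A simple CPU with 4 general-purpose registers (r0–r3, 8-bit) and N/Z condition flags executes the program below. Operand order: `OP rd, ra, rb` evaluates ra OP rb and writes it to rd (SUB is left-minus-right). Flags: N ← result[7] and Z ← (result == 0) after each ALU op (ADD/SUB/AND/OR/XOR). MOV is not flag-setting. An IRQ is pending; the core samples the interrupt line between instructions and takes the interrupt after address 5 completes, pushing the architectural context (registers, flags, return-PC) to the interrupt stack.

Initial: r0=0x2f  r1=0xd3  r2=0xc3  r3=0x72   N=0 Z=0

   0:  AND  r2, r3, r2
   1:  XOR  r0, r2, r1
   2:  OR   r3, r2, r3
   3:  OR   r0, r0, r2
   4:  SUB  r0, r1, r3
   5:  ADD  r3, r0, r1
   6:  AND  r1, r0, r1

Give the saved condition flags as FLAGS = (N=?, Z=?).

FLAGS = (N=0, Z=0)

after  0: r0=0x2f r1=0xd3 r2=0x42 r3=0x72  N=0 Z=0
after  1: r0=0x91 r1=0xd3 r2=0x42 r3=0x72  N=1 Z=0
after  2: r0=0x91 r1=0xd3 r2=0x42 r3=0x72  N=0 Z=0
after  3: r0=0xd3 r1=0xd3 r2=0x42 r3=0x72  N=1 Z=0
after  4: r0=0x61 r1=0xd3 r2=0x42 r3=0x72  N=0 Z=0
after  5: r0=0x61 r1=0xd3 r2=0x42 r3=0x34  N=0 Z=0
-- IRQ taken; context saved, return-PC = 6 --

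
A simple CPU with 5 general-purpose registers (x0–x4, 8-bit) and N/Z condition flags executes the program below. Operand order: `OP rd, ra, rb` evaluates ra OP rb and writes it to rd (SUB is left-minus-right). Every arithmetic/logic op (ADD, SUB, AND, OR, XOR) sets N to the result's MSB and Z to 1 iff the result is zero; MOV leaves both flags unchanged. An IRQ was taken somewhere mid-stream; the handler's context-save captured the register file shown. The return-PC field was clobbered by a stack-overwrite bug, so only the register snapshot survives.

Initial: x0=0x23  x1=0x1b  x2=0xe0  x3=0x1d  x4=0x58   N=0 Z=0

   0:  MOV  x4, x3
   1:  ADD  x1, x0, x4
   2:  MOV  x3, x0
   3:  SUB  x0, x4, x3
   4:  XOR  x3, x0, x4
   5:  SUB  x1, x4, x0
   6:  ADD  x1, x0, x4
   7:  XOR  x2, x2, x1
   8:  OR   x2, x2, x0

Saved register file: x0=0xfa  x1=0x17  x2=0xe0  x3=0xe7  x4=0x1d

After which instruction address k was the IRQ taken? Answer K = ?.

K = 6

after  0: x0=0x23 x1=0x1b x2=0xe0 x3=0x1d x4=0x1d  N=0 Z=0
after  1: x0=0x23 x1=0x40 x2=0xe0 x3=0x1d x4=0x1d  N=0 Z=0
after  2: x0=0x23 x1=0x40 x2=0xe0 x3=0x23 x4=0x1d  N=0 Z=0
after  3: x0=0xfa x1=0x40 x2=0xe0 x3=0x23 x4=0x1d  N=1 Z=0
after  4: x0=0xfa x1=0x40 x2=0xe0 x3=0xe7 x4=0x1d  N=1 Z=0
after  5: x0=0xfa x1=0x23 x2=0xe0 x3=0xe7 x4=0x1d  N=0 Z=0
after  6: x0=0xfa x1=0x17 x2=0xe0 x3=0xe7 x4=0x1d  N=0 Z=0
-- IRQ taken; context saved, return-PC = 7 --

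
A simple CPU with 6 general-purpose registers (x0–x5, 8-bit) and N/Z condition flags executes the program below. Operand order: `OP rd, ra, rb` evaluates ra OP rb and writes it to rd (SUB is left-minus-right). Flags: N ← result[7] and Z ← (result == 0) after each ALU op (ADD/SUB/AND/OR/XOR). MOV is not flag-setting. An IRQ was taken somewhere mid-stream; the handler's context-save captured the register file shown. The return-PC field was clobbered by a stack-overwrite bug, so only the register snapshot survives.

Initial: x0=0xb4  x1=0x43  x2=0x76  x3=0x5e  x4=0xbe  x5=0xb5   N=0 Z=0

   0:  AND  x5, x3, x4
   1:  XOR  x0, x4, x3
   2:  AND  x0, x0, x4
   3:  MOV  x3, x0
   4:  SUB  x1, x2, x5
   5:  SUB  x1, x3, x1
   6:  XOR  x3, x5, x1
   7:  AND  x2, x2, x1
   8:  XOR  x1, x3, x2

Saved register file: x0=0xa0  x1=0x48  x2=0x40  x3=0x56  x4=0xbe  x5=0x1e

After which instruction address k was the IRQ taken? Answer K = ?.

after  0: x0=0xb4 x1=0x43 x2=0x76 x3=0x5e x4=0xbe x5=0x1e  N=0 Z=0
after  1: x0=0xe0 x1=0x43 x2=0x76 x3=0x5e x4=0xbe x5=0x1e  N=1 Z=0
after  2: x0=0xa0 x1=0x43 x2=0x76 x3=0x5e x4=0xbe x5=0x1e  N=1 Z=0
after  3: x0=0xa0 x1=0x43 x2=0x76 x3=0xa0 x4=0xbe x5=0x1e  N=1 Z=0
after  4: x0=0xa0 x1=0x58 x2=0x76 x3=0xa0 x4=0xbe x5=0x1e  N=0 Z=0
after  5: x0=0xa0 x1=0x48 x2=0x76 x3=0xa0 x4=0xbe x5=0x1e  N=0 Z=0
after  6: x0=0xa0 x1=0x48 x2=0x76 x3=0x56 x4=0xbe x5=0x1e  N=0 Z=0
after  7: x0=0xa0 x1=0x48 x2=0x40 x3=0x56 x4=0xbe x5=0x1e  N=0 Z=0
-- IRQ taken; context saved, return-PC = 8 --

K = 7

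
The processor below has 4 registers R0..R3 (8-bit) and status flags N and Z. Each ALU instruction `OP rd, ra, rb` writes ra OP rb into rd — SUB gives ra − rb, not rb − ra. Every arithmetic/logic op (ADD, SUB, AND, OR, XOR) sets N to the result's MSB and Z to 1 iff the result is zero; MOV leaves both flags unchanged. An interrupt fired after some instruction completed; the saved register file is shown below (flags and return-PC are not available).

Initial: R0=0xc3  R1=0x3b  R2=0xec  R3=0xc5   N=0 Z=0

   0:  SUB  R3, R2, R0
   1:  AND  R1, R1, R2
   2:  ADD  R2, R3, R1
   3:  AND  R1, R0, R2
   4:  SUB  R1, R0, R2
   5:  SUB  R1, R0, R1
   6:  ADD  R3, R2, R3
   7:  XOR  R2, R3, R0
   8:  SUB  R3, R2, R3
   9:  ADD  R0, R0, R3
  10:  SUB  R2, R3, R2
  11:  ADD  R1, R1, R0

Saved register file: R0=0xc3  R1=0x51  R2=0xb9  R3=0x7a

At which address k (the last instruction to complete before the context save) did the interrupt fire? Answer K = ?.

K = 7

after  0: R0=0xc3 R1=0x3b R2=0xec R3=0x29  N=0 Z=0
after  1: R0=0xc3 R1=0x28 R2=0xec R3=0x29  N=0 Z=0
after  2: R0=0xc3 R1=0x28 R2=0x51 R3=0x29  N=0 Z=0
after  3: R0=0xc3 R1=0x41 R2=0x51 R3=0x29  N=0 Z=0
after  4: R0=0xc3 R1=0x72 R2=0x51 R3=0x29  N=0 Z=0
after  5: R0=0xc3 R1=0x51 R2=0x51 R3=0x29  N=0 Z=0
after  6: R0=0xc3 R1=0x51 R2=0x51 R3=0x7a  N=0 Z=0
after  7: R0=0xc3 R1=0x51 R2=0xb9 R3=0x7a  N=1 Z=0
-- IRQ taken; context saved, return-PC = 8 --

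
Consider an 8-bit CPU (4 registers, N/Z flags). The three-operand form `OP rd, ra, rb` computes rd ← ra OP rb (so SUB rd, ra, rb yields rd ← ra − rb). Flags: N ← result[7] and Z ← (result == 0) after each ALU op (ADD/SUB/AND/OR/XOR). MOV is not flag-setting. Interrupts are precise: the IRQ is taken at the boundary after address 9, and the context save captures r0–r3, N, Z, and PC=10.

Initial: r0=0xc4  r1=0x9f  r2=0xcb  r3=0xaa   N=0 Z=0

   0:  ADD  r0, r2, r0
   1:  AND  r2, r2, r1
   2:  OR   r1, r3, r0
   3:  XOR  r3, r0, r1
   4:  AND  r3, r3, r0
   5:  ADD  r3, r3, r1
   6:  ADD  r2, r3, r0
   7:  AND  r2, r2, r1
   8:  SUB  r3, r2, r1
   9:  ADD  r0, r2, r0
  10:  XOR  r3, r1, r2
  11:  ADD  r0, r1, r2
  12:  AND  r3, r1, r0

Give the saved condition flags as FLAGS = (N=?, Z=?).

after  0: r0=0x8f r1=0x9f r2=0xcb r3=0xaa  N=1 Z=0
after  1: r0=0x8f r1=0x9f r2=0x8b r3=0xaa  N=1 Z=0
after  2: r0=0x8f r1=0xaf r2=0x8b r3=0xaa  N=1 Z=0
after  3: r0=0x8f r1=0xaf r2=0x8b r3=0x20  N=0 Z=0
after  4: r0=0x8f r1=0xaf r2=0x8b r3=0x00  N=0 Z=1
after  5: r0=0x8f r1=0xaf r2=0x8b r3=0xaf  N=1 Z=0
after  6: r0=0x8f r1=0xaf r2=0x3e r3=0xaf  N=0 Z=0
after  7: r0=0x8f r1=0xaf r2=0x2e r3=0xaf  N=0 Z=0
after  8: r0=0x8f r1=0xaf r2=0x2e r3=0x7f  N=0 Z=0
after  9: r0=0xbd r1=0xaf r2=0x2e r3=0x7f  N=1 Z=0
-- IRQ taken; context saved, return-PC = 10 --

FLAGS = (N=1, Z=0)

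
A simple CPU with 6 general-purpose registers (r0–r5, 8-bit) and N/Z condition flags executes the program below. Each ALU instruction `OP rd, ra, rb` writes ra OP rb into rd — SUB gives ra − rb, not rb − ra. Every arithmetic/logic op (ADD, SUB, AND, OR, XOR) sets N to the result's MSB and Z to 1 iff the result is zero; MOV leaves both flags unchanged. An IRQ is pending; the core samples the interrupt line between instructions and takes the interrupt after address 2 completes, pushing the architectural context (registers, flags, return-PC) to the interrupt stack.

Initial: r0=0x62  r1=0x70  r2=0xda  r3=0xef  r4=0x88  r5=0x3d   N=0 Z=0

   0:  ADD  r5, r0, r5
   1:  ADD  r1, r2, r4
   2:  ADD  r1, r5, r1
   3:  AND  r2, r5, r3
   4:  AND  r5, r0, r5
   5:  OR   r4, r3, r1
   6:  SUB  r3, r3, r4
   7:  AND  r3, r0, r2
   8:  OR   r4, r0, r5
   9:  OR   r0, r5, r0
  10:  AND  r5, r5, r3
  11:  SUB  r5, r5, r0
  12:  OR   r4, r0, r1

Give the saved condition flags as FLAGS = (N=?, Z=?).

after  0: r0=0x62 r1=0x70 r2=0xda r3=0xef r4=0x88 r5=0x9f  N=1 Z=0
after  1: r0=0x62 r1=0x62 r2=0xda r3=0xef r4=0x88 r5=0x9f  N=0 Z=0
after  2: r0=0x62 r1=0x01 r2=0xda r3=0xef r4=0x88 r5=0x9f  N=0 Z=0
-- IRQ taken; context saved, return-PC = 3 --

FLAGS = (N=0, Z=0)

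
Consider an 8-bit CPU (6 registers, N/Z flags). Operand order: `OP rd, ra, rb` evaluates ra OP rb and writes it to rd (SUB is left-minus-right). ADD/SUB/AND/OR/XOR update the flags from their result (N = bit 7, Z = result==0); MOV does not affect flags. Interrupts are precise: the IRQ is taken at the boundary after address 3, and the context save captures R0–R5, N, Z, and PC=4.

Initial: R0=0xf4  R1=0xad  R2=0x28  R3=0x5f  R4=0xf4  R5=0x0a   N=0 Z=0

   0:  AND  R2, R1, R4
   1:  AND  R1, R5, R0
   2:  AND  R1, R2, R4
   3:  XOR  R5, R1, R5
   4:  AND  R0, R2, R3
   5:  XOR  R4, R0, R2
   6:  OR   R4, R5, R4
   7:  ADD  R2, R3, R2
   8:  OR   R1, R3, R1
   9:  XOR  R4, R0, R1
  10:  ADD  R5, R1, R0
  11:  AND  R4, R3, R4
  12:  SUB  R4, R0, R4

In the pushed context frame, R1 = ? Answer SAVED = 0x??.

SAVED = 0xa4

after  0: R0=0xf4 R1=0xad R2=0xa4 R3=0x5f R4=0xf4 R5=0x0a  N=1 Z=0
after  1: R0=0xf4 R1=0x00 R2=0xa4 R3=0x5f R4=0xf4 R5=0x0a  N=0 Z=1
after  2: R0=0xf4 R1=0xa4 R2=0xa4 R3=0x5f R4=0xf4 R5=0x0a  N=1 Z=0
after  3: R0=0xf4 R1=0xa4 R2=0xa4 R3=0x5f R4=0xf4 R5=0xae  N=1 Z=0
-- IRQ taken; context saved, return-PC = 4 --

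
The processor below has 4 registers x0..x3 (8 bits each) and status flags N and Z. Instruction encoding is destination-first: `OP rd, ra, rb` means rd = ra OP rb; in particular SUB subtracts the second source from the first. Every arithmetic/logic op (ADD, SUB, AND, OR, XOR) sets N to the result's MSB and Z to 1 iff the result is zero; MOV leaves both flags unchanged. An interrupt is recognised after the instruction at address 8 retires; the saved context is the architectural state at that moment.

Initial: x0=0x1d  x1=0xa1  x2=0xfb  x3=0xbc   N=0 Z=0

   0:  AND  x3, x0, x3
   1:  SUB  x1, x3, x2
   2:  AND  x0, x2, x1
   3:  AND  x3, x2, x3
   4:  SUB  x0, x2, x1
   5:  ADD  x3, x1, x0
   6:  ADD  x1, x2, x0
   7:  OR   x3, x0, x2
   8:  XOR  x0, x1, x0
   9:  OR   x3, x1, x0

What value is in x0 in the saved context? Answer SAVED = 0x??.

after  0: x0=0x1d x1=0xa1 x2=0xfb x3=0x1c  N=0 Z=0
after  1: x0=0x1d x1=0x21 x2=0xfb x3=0x1c  N=0 Z=0
after  2: x0=0x21 x1=0x21 x2=0xfb x3=0x1c  N=0 Z=0
after  3: x0=0x21 x1=0x21 x2=0xfb x3=0x18  N=0 Z=0
after  4: x0=0xda x1=0x21 x2=0xfb x3=0x18  N=1 Z=0
after  5: x0=0xda x1=0x21 x2=0xfb x3=0xfb  N=1 Z=0
after  6: x0=0xda x1=0xd5 x2=0xfb x3=0xfb  N=1 Z=0
after  7: x0=0xda x1=0xd5 x2=0xfb x3=0xfb  N=1 Z=0
after  8: x0=0x0f x1=0xd5 x2=0xfb x3=0xfb  N=0 Z=0
-- IRQ taken; context saved, return-PC = 9 --

SAVED = 0x0f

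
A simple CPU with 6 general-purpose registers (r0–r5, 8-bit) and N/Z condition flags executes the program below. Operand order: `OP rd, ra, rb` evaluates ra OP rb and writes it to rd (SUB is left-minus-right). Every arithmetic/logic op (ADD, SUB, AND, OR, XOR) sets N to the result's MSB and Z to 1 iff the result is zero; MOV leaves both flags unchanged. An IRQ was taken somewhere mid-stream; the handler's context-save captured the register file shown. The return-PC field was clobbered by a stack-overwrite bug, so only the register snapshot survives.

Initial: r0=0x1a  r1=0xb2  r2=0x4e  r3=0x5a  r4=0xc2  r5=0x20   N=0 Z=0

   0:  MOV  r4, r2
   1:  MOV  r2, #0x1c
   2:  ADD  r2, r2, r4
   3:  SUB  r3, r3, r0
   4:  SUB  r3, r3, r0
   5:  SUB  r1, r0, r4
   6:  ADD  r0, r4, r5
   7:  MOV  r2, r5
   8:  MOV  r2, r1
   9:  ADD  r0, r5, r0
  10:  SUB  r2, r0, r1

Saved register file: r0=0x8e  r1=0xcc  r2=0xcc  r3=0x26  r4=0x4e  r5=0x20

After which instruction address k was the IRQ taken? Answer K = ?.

after  0: r0=0x1a r1=0xb2 r2=0x4e r3=0x5a r4=0x4e r5=0x20  N=0 Z=0
after  1: r0=0x1a r1=0xb2 r2=0x1c r3=0x5a r4=0x4e r5=0x20  N=0 Z=0
after  2: r0=0x1a r1=0xb2 r2=0x6a r3=0x5a r4=0x4e r5=0x20  N=0 Z=0
after  3: r0=0x1a r1=0xb2 r2=0x6a r3=0x40 r4=0x4e r5=0x20  N=0 Z=0
after  4: r0=0x1a r1=0xb2 r2=0x6a r3=0x26 r4=0x4e r5=0x20  N=0 Z=0
after  5: r0=0x1a r1=0xcc r2=0x6a r3=0x26 r4=0x4e r5=0x20  N=1 Z=0
after  6: r0=0x6e r1=0xcc r2=0x6a r3=0x26 r4=0x4e r5=0x20  N=0 Z=0
after  7: r0=0x6e r1=0xcc r2=0x20 r3=0x26 r4=0x4e r5=0x20  N=0 Z=0
after  8: r0=0x6e r1=0xcc r2=0xcc r3=0x26 r4=0x4e r5=0x20  N=0 Z=0
after  9: r0=0x8e r1=0xcc r2=0xcc r3=0x26 r4=0x4e r5=0x20  N=1 Z=0
-- IRQ taken; context saved, return-PC = 10 --

K = 9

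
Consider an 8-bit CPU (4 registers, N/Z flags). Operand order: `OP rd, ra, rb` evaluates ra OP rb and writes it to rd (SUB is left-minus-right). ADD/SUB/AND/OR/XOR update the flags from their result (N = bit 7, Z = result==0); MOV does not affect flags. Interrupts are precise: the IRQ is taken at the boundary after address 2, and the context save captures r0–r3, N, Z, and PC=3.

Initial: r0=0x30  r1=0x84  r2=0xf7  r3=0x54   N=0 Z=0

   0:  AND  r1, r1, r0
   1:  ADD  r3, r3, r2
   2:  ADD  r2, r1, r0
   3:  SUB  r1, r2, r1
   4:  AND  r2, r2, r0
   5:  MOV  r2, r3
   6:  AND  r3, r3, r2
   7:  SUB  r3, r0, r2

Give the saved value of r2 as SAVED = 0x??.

SAVED = 0x30

after  0: r0=0x30 r1=0x00 r2=0xf7 r3=0x54  N=0 Z=1
after  1: r0=0x30 r1=0x00 r2=0xf7 r3=0x4b  N=0 Z=0
after  2: r0=0x30 r1=0x00 r2=0x30 r3=0x4b  N=0 Z=0
-- IRQ taken; context saved, return-PC = 3 --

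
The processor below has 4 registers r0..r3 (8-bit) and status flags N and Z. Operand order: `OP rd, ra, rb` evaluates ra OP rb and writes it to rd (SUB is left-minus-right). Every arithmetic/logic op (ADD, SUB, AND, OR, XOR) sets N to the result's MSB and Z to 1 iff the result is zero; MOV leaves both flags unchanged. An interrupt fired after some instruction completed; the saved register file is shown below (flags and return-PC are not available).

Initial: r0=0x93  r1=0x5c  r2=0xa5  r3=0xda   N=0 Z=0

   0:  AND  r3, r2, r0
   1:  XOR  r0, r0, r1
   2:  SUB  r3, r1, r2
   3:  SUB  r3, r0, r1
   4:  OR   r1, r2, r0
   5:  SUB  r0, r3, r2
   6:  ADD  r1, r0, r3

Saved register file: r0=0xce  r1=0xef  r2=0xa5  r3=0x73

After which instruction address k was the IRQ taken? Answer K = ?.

after  0: r0=0x93 r1=0x5c r2=0xa5 r3=0x81  N=1 Z=0
after  1: r0=0xcf r1=0x5c r2=0xa5 r3=0x81  N=1 Z=0
after  2: r0=0xcf r1=0x5c r2=0xa5 r3=0xb7  N=1 Z=0
after  3: r0=0xcf r1=0x5c r2=0xa5 r3=0x73  N=0 Z=0
after  4: r0=0xcf r1=0xef r2=0xa5 r3=0x73  N=1 Z=0
after  5: r0=0xce r1=0xef r2=0xa5 r3=0x73  N=1 Z=0
-- IRQ taken; context saved, return-PC = 6 --

K = 5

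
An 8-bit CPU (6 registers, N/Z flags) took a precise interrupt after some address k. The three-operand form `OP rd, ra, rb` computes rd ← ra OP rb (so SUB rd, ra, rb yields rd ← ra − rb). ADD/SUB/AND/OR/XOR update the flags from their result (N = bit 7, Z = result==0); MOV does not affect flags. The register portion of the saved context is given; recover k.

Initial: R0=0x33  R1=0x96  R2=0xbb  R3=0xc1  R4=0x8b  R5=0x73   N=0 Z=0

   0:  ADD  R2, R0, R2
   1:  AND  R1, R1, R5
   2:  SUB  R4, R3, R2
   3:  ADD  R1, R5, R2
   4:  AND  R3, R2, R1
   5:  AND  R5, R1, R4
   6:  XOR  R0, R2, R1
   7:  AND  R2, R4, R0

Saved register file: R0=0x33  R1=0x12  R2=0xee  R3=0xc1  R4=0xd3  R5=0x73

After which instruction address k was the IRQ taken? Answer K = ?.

K = 2

after  0: R0=0x33 R1=0x96 R2=0xee R3=0xc1 R4=0x8b R5=0x73  N=1 Z=0
after  1: R0=0x33 R1=0x12 R2=0xee R3=0xc1 R4=0x8b R5=0x73  N=0 Z=0
after  2: R0=0x33 R1=0x12 R2=0xee R3=0xc1 R4=0xd3 R5=0x73  N=1 Z=0
-- IRQ taken; context saved, return-PC = 3 --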